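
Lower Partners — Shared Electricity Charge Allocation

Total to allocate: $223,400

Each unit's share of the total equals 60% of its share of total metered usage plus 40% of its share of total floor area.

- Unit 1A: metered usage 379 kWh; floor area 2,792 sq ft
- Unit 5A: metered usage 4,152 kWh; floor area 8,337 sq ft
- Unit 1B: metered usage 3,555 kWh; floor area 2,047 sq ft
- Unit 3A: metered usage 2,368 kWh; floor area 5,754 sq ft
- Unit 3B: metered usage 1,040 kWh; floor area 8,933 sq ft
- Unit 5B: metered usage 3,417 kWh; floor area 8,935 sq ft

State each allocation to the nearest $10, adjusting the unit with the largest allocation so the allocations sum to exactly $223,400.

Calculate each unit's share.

Unit 1A: $10,190; Unit 5A: $57,570; Unit 1B: $36,930; Unit 3A: $35,260; Unit 3B: $31,040; Unit 5B: $52,410

Metered usage total 14,911; floor area total 36,798.
Combined weights (60% metered usage + 40% floor area): Unit 1A 0.0456; Unit 5A 0.2577; Unit 1B 0.1653; Unit 3A 0.1578; Unit 3B 0.1390; Unit 5B 0.2346.
Raw shares: Unit 1A 10,187.03; Unit 5A 57,569.24; Unit 1B 36,928.01; Unit 3A 35,259.72; Unit 3B 31,041.74; Unit 5B 52,414.25.
Rounded to nearest $10: Unit 1A $10,190; Unit 5A $57,570; Unit 1B $36,930; Unit 3A $35,260; Unit 3B $31,040; Unit 5B $52,410. Sum = $223,400.
No rounding difference to absorb.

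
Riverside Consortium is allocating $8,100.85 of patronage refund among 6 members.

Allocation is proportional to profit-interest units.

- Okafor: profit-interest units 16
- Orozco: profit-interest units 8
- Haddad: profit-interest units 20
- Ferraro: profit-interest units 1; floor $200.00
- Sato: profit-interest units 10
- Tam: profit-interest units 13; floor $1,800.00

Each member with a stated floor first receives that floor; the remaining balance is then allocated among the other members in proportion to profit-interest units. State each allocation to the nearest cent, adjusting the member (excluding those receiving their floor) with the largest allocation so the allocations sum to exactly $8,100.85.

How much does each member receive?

Guaranteed amounts: Ferraro $200.00; Tam $1,800.00. Remaining pool $6,100.85.
Remaining pool split over remaining profit-interest units 54: Okafor 1,807.6593 → $1,807.66; Orozco 903.8296 → $903.83; Haddad 2,259.5741 → $2,259.57; Sato 1,129.7870 → $1,129.79.

Okafor: $1,807.66 | Orozco: $903.83 | Haddad: $2,259.57 | Ferraro: $200.00 | Sato: $1,129.79 | Tam: $1,800.00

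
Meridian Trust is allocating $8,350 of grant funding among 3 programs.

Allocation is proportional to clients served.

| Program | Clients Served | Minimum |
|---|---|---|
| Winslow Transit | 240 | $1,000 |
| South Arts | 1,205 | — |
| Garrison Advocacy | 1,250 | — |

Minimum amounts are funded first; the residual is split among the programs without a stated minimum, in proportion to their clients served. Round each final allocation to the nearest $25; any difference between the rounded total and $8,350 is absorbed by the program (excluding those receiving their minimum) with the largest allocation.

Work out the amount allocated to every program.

Guaranteed amounts: Winslow Transit $1,000. Remaining pool $7,350.
Remaining pool split over remaining clients served 2,455: South Arts 3,607.64 → $3,600; Garrison Advocacy 3,742.36 → $3,750.

Winslow Transit: $1,000 | South Arts: $3,600 | Garrison Advocacy: $3,750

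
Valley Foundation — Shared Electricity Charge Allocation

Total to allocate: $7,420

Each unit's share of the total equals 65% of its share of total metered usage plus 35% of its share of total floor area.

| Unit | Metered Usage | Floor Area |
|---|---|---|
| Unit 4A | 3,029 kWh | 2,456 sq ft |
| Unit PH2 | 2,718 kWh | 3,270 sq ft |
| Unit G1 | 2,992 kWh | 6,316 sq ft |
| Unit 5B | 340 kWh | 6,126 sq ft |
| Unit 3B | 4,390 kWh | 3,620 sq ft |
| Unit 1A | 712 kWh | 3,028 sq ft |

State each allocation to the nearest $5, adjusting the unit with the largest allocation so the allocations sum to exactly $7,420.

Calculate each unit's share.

Unit 4A: $1,285 · Unit PH2: $1,265 · Unit G1: $1,680 · Unit 5B: $755 · Unit 3B: $1,875 · Unit 1A: $560

Totals — metered usage 14,181, floor area 24,816.
Blended shares (65% metered usage + 35% floor area): Unit 4A 0.1735; Unit PH2 0.1707; Unit G1 0.2262; Unit 5B 0.1020; Unit 3B 0.2523; Unit 1A 0.0753.
Proportional shares: Unit 4A 1,287.19; Unit PH2 1,266.61; Unit G1 1,678.56; Unit 5B 756.72; Unit 3B 1,871.89; Unit 1A 559.03.
After rounding ($5): Unit 4A $1,285; Unit PH2 $1,265; Unit G1 $1,680; Unit 5B $755; Unit 3B $1,870; Unit 1A $560. Sum = $7,415.
Difference $7,420 − $7,415 = +$5 applied to largest allocation (Unit 3B): Unit 3B becomes $1,875.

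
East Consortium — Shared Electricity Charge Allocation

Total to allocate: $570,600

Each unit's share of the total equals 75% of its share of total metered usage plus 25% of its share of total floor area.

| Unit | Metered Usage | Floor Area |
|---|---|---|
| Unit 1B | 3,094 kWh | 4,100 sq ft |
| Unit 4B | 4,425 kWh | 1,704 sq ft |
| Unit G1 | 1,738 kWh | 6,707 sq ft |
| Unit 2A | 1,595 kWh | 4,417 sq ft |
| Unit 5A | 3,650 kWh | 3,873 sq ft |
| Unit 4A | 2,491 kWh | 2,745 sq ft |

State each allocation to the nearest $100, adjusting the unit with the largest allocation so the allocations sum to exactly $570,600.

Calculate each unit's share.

Unit 1B: $102,800; Unit 4B: $121,700; Unit G1: $84,400; Unit 2A: $66,900; Unit 5A: $115,400; Unit 4A: $79,400

Metered usage total 16,993; floor area total 23,546.
Blended shares (75% metered usage + 25% floor area): Unit 1B 0.1801; Unit 4B 0.2134; Unit G1 0.1479; Unit 2A 0.1173; Unit 5A 0.2022; Unit 4A 0.1391.
Pro-rata amounts: Unit 1B 102,758.24; Unit 4B 121,762.19; Unit G1 84,403.00; Unit 2A 66,928.07; Unit 5A 115,385.24; Unit 4A 79,363.27.
At nearest $100: Unit 1B $102,800; Unit 4B $121,800; Unit G1 $84,400; Unit 2A $66,900; Unit 5A $115,400; Unit 4A $79,400. Sum = $570,700.
Difference $570,600 − $570,700 = −$100 applied to largest allocation (Unit 4B): Unit 4B becomes $121,700.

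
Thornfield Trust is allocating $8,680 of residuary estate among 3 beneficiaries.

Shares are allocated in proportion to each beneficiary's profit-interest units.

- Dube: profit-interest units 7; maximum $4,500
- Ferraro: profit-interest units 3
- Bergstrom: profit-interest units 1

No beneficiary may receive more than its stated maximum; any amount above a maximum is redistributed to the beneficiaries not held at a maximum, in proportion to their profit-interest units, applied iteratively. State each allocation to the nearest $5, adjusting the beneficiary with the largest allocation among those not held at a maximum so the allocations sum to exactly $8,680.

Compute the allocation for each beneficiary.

Dube: $4,500; Ferraro: $3,135; Bergstrom: $1,045

Profit-interest units total: 11.
Pro-rata shares before constraints: Dube 5,523.64; Ferraro 2,367.27; Bergstrom 789.09.
Cap binds for Dube ($4,500); remaining pool $4,180 reallocated over remaining profit-interest units 4.
Remaining shares: Ferraro 3,135.00 → $3,135; Bergstrom 1,045.00 → $1,045.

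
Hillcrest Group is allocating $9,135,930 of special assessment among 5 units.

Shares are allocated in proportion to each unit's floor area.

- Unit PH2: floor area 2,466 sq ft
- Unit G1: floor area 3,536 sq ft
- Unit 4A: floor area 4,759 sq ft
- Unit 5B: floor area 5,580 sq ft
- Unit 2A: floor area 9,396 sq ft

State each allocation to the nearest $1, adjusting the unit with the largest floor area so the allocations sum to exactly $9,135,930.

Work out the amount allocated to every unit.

Total floor area = 2,466 + 3,536 + 4,759 + 5,580 + 9,396 = 25,737.
Raw shares: Unit PH2 875,362.45; Unit G1 1,255,183.14; Unit 4A 1,689,314.64; Unit 5B 1,980,747.15; Unit 2A 3,335,322.62.
After rounding ($1): Unit PH2 $875,362; Unit G1 $1,255,183; Unit 4A $1,689,315; Unit 5B $1,980,747; Unit 2A $3,335,323. Sum = $9,135,930.
Rounded total matches; no reconciliation needed.

Unit PH2: $875,362 | Unit G1: $1,255,183 | Unit 4A: $1,689,315 | Unit 5B: $1,980,747 | Unit 2A: $3,335,323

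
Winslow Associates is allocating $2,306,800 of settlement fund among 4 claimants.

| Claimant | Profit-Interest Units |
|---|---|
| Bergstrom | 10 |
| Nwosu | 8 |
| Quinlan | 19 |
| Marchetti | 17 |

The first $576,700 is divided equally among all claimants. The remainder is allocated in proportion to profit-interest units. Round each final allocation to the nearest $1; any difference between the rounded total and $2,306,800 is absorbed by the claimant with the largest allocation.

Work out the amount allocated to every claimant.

First tranche $576,700 split equally: $144,175 each.
Remainder $1,730,100 by profit-interest units (total 54): Bergstrom 320,388.89 → $320,389; Nwosu 256,311.11 → $256,311; Quinlan 608,738.89 → $608,739; Marchetti 544,661.11 → $544,661.
Totals: Bergstrom $144,175 + $320,389 = $464,564; Nwosu $144,175 + $256,311 = $400,486; Quinlan $144,175 + $608,739 = $752,914; Marchetti $144,175 + $544,661 = $688,836.

Bergstrom: $464,564 | Nwosu: $400,486 | Quinlan: $752,914 | Marchetti: $688,836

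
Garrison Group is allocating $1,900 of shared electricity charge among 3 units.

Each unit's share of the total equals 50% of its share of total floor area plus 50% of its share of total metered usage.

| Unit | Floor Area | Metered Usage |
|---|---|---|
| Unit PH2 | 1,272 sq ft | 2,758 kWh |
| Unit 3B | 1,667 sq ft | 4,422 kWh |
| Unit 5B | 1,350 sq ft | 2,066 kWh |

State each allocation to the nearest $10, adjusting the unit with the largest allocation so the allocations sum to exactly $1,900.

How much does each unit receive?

Unit PH2: $570 | Unit 3B: $820 | Unit 5B: $510

Totals — floor area 4,289, metered usage 9,246.
Combined weights (50% floor area + 50% metered usage): Unit PH2 0.2974; Unit 3B 0.4335; Unit 5B 0.2691.
Unrounded shares: Unit PH2 565.12; Unit 3B 823.58; Unit 5B 511.30.
At nearest $10: Unit PH2 $570; Unit 3B $820; Unit 5B $510. Sum = $1,900.
Rounded total matches; no reconciliation needed.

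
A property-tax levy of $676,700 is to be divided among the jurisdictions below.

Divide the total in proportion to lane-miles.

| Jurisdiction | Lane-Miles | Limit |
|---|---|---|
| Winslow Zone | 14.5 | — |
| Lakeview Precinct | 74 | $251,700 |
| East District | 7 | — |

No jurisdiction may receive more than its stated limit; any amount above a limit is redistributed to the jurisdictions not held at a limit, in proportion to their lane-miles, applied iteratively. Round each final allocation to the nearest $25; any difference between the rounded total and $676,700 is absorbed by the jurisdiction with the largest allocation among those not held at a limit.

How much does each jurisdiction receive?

Lane-miles total: 95.5.
Proportional shares (ignoring caps): Winslow Zone 102,745.03; Lakeview Precinct 524,353.93; East District 49,601.05.
Capped: Lakeview Precinct ($251,700); balance $425,000 reallocated over remaining lane-miles 21.5.
Redistributed shares: Winslow Zone 286,627.91 → $286,625; East District 138,372.09 → $138,375.

Winslow Zone: $286,625 | Lakeview Precinct: $251,700 | East District: $138,375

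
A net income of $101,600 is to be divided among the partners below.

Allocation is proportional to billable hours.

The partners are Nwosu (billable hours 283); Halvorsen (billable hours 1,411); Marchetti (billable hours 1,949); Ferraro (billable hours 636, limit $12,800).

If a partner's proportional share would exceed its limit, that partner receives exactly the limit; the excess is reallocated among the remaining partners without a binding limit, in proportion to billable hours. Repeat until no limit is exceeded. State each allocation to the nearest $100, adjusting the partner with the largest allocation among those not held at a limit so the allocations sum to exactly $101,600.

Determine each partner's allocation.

Nwosu: $6,900; Halvorsen: $34,400; Marchetti: $47,500; Ferraro: $12,800

Sum of billable hours: 4,279.
Proportional shares (ignoring caps): Nwosu 6,719.51; Halvorsen 33,502.59; Marchetti 46,276.79; Ferraro 15,101.10.
Held at cap: Ferraro ($12,800); residual $88,800 reallocated over remaining billable hours 3,643.
Shares after redistribution: Nwosu 6,898.27 → $6,900; Halvorsen 34,393.85 → $34,400; Marchetti 47,507.88 → $47,500.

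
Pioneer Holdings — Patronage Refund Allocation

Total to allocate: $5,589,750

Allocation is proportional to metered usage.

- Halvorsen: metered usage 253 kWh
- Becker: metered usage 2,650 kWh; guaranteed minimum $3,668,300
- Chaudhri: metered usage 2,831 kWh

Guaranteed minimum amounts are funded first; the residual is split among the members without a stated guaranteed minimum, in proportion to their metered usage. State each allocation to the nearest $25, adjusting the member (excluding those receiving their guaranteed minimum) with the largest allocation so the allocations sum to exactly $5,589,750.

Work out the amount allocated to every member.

Halvorsen: $157,625; Becker: $3,668,300; Chaudhri: $1,763,825

Fund the minimums — Becker $3,668,300. Residual $1,921,450.
Residual split over remaining metered usage 3,084: Halvorsen 157,628.68 → $157,625; Chaudhri 1,763,821.32 → $1,763,825.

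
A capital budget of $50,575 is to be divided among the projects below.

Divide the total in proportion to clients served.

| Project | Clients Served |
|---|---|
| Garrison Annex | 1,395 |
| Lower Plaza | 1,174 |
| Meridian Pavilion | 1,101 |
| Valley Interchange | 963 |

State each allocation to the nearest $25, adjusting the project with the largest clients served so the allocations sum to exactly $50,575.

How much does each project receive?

Garrison Annex: $15,225; Lower Plaza: $12,825; Meridian Pavilion: $12,025; Valley Interchange: $10,500

Sum of clients served: 1,395 + 1,174 + 1,101 + 963 = 4,633.
Proportional shares: Garrison Annex 15,228.17; Lower Plaza 12,815.68; Meridian Pavilion 12,018.79; Valley Interchange 10,512.35.
After rounding ($25): Garrison Annex $15,225; Lower Plaza $12,825; Meridian Pavilion $12,025; Valley Interchange $10,500. Sum = $50,575.
Rounded total matches; no reconciliation needed.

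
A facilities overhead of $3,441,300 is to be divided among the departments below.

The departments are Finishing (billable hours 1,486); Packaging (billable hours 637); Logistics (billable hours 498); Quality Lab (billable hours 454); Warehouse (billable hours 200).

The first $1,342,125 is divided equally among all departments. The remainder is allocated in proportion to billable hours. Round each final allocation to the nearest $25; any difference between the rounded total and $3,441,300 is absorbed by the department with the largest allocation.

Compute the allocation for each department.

First tranche $1,342,125 split equally: $268,425 each.
Remainder $2,099,175 by billable hours (total 3,275): Finishing 952,480.63 → $952,475; Packaging 408,297.55 → $408,300; Logistics 319,202.79 → $319,200; Quality Lab 291,000.14 → $291,000; Warehouse 128,193.89 → $128,200.
Totals: Finishing $268,425 + $952,475 = $1,220,900; Packaging $268,425 + $408,300 = $676,725; Logistics $268,425 + $319,200 = $587,625; Quality Lab $268,425 + $291,000 = $559,425; Warehouse $268,425 + $128,200 = $396,625.

Finishing: $1,220,900; Packaging: $676,725; Logistics: $587,625; Quality Lab: $559,425; Warehouse: $396,625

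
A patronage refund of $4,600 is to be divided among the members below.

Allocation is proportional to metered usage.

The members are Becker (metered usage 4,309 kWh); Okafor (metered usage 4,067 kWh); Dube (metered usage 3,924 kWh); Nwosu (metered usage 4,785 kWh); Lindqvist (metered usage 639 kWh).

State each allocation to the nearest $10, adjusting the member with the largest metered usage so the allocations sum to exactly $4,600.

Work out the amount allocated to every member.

Becker: $1,120 | Okafor: $1,060 | Dube: $1,020 | Nwosu: $1,230 | Lindqvist: $170

Total metered usage = 4,309 + 4,067 + 3,924 + 4,785 + 639 = 17,724.
Unrounded shares: Becker 1,118.34; Okafor 1,055.53; Dube 1,018.42; Nwosu 1,241.88; Lindqvist 165.84.
At nearest $10: Becker $1,120; Okafor $1,060; Dube $1,020; Nwosu $1,240; Lindqvist $170. Sum = $4,610.
Difference $4,600 − $4,610 = −$10 applied to largest metered usage (Nwosu): Nwosu becomes $1,230.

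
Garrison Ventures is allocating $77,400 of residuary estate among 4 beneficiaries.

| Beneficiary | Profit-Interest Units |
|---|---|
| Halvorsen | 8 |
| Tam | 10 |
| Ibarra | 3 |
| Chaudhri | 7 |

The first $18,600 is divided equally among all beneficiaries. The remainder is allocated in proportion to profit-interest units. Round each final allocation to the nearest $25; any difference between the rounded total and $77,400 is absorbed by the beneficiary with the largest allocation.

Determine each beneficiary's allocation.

First tranche $18,600 split equally: $4,650 each.
Remainder $58,800 by profit-interest units (total 28): Halvorsen 16,800.00 → $16,800; Tam 21,000.00 → $21,000; Ibarra 6,300.00 → $6,300; Chaudhri 14,700.00 → $14,700.
Totals: Halvorsen $4,650 + $16,800 = $21,450; Tam $4,650 + $21,000 = $25,650; Ibarra $4,650 + $6,300 = $10,950; Chaudhri $4,650 + $14,700 = $19,350.

Halvorsen: $21,450 · Tam: $25,650 · Ibarra: $10,950 · Chaudhri: $19,350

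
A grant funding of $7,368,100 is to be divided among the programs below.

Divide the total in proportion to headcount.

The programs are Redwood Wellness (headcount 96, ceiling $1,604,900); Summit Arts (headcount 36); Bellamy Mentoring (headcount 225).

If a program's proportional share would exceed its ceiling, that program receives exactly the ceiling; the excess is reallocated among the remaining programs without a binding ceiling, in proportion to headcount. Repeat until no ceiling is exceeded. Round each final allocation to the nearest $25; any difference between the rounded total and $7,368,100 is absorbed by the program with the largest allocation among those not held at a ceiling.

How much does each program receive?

Total headcount = 357.
Unconstrained shares: Redwood Wellness 1,981,337.82; Summit Arts 743,001.68; Bellamy Mentoring 4,643,760.50.
Cap binds for Redwood Wellness ($1,604,900); remaining pool $5,763,200 reallocated over remaining headcount 261.
Remaining shares: Summit Arts 794,924.14 → $794,925; Bellamy Mentoring 4,968,275.86 → $4,968,275.

Redwood Wellness: $1,604,900 | Summit Arts: $794,925 | Bellamy Mentoring: $4,968,275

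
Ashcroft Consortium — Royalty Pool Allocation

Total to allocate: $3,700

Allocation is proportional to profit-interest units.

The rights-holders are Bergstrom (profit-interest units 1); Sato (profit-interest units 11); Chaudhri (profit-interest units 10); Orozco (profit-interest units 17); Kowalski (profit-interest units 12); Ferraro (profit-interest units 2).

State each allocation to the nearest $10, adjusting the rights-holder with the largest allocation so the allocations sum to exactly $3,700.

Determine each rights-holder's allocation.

Profit-interest units total: 53.
Raw shares: Bergstrom 1/53 × $3,700 = 69.81; Sato 11/53 × $3,700 = 767.92; Chaudhri 10/53 × $3,700 = 698.11; Orozco 17/53 × $3,700 = 1,186.79; Kowalski 12/53 × $3,700 = 837.74; Ferraro 2/53 × $3,700 = 139.62.
After rounding ($10): Bergstrom $70; Sato $770; Chaudhri $700; Orozco $1,190; Kowalski $840; Ferraro $140. Sum = $3,710.
Difference $3,700 − $3,710 = −$10 applied to largest allocation (Orozco): Orozco becomes $1,180.

Bergstrom: $70 · Sato: $770 · Chaudhri: $700 · Orozco: $1,180 · Kowalski: $840 · Ferraro: $140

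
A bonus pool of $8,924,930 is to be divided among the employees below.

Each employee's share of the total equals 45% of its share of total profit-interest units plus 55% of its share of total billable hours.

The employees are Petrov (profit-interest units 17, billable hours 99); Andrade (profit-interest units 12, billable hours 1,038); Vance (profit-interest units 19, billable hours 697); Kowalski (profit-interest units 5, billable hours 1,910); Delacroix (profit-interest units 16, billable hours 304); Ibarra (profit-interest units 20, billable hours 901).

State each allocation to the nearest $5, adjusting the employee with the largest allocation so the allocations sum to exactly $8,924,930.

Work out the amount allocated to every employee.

Petrov: $865,335 · Andrade: $1,571,065 · Vance: $1,548,720 · Kowalski: $2,120,085 · Delacroix: $1,023,540 · Ibarra: $1,796,185

Totals — profit-interest units 89, billable hours 4,949.
Composite weights (45% profit-interest units + 55% billable hours): Petrov 0.0970; Andrade 0.1760; Vance 0.1735; Kowalski 0.2375; Delacroix 0.1147; Ibarra 0.2013.
Proportional shares: Petrov 865,336.93; Andrade 1,571,062.52; Vance 1,548,720.87; Kowalski 2,120,081.45; Delacroix 1,023,542.03; Ibarra 1,796,186.21.
Rounded to nearest $5: Petrov $865,335; Andrade $1,571,065; Vance $1,548,720; Kowalski $2,120,080; Delacroix $1,023,540; Ibarra $1,796,185. Sum = $8,924,925.
Difference $8,924,930 − $8,924,925 = +$5 applied to largest allocation (Kowalski): Kowalski becomes $2,120,085.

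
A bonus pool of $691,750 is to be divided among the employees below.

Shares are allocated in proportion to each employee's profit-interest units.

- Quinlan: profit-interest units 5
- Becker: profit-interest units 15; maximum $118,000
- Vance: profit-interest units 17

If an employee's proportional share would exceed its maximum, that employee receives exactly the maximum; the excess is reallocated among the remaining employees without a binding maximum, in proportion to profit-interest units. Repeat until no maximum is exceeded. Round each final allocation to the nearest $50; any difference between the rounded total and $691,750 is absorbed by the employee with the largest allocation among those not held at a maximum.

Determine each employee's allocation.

Sum of profit-interest units: 37.
Proportional shares (ignoring caps): Quinlan 93,479.73; Becker 280,439.19; Vance 317,831.08.
Cap binds for Becker ($118,000); balance $573,750 reallocated over remaining profit-interest units 22.
Shares after redistribution: Quinlan 130,397.73 → $130,400; Vance 443,352.27 → $443,350.

Quinlan: $130,400 · Becker: $118,000 · Vance: $443,350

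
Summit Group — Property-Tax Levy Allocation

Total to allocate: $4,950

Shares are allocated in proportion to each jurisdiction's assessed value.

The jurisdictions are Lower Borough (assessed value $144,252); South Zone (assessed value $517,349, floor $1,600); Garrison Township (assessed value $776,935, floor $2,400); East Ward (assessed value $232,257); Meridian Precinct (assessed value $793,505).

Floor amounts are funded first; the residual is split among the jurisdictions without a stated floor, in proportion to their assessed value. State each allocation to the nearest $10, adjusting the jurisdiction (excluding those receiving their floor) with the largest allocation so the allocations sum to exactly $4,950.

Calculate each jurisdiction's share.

Lower Borough: $120; South Zone: $1,600; Garrison Township: $2,400; East Ward: $190; Meridian Precinct: $640

Guaranteed amounts: South Zone $1,600; Garrison Township $2,400. Residual $950.
Residual split over remaining assessed value 1,170,014: Lower Borough 117.13 → $120; East Ward 188.58 → $190; Meridian Precinct 644.29 → $640.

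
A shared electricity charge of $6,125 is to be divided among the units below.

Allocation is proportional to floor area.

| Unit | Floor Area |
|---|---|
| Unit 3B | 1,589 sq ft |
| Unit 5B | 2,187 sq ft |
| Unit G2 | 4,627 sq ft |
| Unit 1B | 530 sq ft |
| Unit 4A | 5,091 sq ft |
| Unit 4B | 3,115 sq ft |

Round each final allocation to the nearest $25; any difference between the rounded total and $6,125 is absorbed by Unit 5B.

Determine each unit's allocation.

Floor area total: 17,139.
Proportional shares: Unit 3B 1,589/17,139 × $6,125 = 567.86; Unit 5B 2,187/17,139 × $6,125 = 781.57; Unit G2 4,627/17,139 × $6,125 = 1,653.56; Unit 1B 530/17,139 × $6,125 = 189.41; Unit 4A 5,091/17,139 × $6,125 = 1,819.38; Unit 4B 3,115/17,139 × $6,125 = 1,113.21.
At nearest $25: Unit 3B $575; Unit 5B $775; Unit G2 $1,650; Unit 1B $200; Unit 4A $1,825; Unit 4B $1,125. Sum = $6,150.
Difference $6,125 − $6,150 = −$25 applied to Unit 5B: Unit 5B becomes $750.

Unit 3B: $575 · Unit 5B: $750 · Unit G2: $1,650 · Unit 1B: $200 · Unit 4A: $1,825 · Unit 4B: $1,125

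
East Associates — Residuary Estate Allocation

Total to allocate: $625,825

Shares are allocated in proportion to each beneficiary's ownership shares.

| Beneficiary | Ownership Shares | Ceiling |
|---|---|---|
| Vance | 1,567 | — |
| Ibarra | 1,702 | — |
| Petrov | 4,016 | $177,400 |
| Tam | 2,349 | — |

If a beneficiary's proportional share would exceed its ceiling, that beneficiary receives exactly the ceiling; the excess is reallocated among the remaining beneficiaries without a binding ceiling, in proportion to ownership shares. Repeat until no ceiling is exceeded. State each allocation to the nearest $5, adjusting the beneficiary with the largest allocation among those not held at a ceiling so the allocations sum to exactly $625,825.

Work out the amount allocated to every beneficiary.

Sum of ownership shares: 9,634.
Unconstrained shares: Vance 101,792.38; Ibarra 110,561.98; Petrov 260,879.51; Tam 152,591.13.
Held at cap: Petrov ($177,400); remaining pool $448,425 reallocated over remaining ownership shares 5,618.
Shares after redistribution: Vance 125,076.89 → $125,075; Ibarra 135,852.501 → $135,855; Tam 187,495.61 → $187,495.

Vance: $125,075 · Ibarra: $135,855 · Petrov: $177,400 · Tam: $187,495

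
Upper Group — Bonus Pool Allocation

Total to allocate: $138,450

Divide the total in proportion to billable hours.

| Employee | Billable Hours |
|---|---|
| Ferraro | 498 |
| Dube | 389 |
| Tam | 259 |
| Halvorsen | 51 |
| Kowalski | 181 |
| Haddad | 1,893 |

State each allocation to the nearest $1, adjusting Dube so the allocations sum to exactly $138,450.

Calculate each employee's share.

Ferraro: $21,079 | Dube: $16,464 | Tam: $10,963 | Halvorsen: $2,159 | Kowalski: $7,661 | Haddad: $80,124

Total billable hours = 3,271.
Proportional shares: Ferraro 498/3,271 × $138,450 = 21,078.60; Dube 389/3,271 × $138,450 = 16,465.01; Tam 259/3,271 × $138,450 = 10,962.56; Halvorsen 51/3,271 × $138,450 = 2,158.65; Kowalski 181/3,271 × $138,450 = 7,661.10; Haddad 1,893/3,271 × $138,450 = 80,124.08.
After rounding ($1): Ferraro $21,079; Dube $16,465; Tam $10,963; Halvorsen $2,159; Kowalski $7,661; Haddad $80,124. Sum = $138,451.
Difference $138,450 − $138,451 = −$1 applied to Dube: Dube becomes $16,464.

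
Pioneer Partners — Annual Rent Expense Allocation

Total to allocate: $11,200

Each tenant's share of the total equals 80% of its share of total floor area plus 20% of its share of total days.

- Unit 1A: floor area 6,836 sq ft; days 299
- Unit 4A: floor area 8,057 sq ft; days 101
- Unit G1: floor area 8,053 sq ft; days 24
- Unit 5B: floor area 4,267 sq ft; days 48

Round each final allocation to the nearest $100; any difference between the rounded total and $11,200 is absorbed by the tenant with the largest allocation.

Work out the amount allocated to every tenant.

Floor area total 27,213; days total 472.
Combined weights (80% floor area + 20% days): Unit 1A 0.3277; Unit 4A 0.2797; Unit G1 0.2469; Unit 5B 0.1458.
Proportional shares: Unit 1A 3,669.77; Unit 4A 3,132.12; Unit G1 2,765.38; Unit 5B 1,632.73.
Rounded to nearest $100: Unit 1A $3,700; Unit 4A $3,100; Unit G1 $2,800; Unit 5B $1,600. Sum = $11,200.
Sum already equals the total — no adjustment.

Unit 1A: $3,700; Unit 4A: $3,100; Unit G1: $2,800; Unit 5B: $1,600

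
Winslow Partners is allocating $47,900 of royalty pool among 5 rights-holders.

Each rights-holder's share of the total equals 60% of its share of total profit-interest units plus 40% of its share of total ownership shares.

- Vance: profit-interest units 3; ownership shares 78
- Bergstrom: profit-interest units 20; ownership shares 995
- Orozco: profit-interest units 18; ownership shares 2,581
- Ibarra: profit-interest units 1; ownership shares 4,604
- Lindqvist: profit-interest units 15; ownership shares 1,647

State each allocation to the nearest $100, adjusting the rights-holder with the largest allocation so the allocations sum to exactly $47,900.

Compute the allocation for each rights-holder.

Vance: $1,700; Bergstrom: $12,000; Orozco: $14,100; Ibarra: $9,400; Lindqvist: $10,700

Profit-interest units total 57; ownership shares total 9,905.
Composite weights (60% profit-interest units + 40% ownership shares): Vance 0.0347; Bergstrom 0.2507; Orozco 0.2937; Ibarra 0.1965; Lindqvist 0.2244.
Unrounded shares: Vance 1,663.51; Bergstrom 12,008.92; Orozco 14,068.42; Ibarra 9,410.08; Lindqvist 10,749.08.
After rounding ($100): Vance $1,700; Bergstrom $12,000; Orozco $14,100; Ibarra $9,400; Lindqvist $10,700. Sum = $47,900.
Sum already equals the total — no adjustment.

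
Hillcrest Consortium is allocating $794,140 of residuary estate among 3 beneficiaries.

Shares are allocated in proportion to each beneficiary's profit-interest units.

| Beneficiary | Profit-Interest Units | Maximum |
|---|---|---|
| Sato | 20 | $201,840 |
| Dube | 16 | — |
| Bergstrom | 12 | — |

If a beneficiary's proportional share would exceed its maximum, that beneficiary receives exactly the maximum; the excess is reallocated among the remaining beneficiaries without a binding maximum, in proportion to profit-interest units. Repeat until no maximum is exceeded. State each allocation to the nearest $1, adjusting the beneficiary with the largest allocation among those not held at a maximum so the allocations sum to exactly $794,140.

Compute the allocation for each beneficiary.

Sum of profit-interest units: 48.
Pro-rata shares before constraints: Sato 330,891.67; Dube 264,713.33; Bergstrom 198,535.00.
Cap binds for Sato ($201,840); remaining pool $592,300 reallocated over remaining profit-interest units 28.
Remaining shares: Dube 338,457.14 → $338,457; Bergstrom 253,842.86 → $253,843.

Sato: $201,840; Dube: $338,457; Bergstrom: $253,843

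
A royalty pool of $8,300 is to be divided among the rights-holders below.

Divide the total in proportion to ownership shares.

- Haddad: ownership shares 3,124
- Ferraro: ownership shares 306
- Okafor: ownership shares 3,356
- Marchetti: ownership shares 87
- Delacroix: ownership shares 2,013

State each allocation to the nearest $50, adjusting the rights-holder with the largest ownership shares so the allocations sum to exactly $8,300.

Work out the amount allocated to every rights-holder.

Total ownership shares = 8,886.
Proportional shares: Haddad 3,124/8,886 × $8,300 = 2,917.98; Ferraro 306/8,886 × $8,300 = 285.82; Okafor 3,356/8,886 × $8,300 = 3,134.68; Marchetti 87/8,886 × $8,300 = 81.26; Delacroix 2,013/8,886 × $8,300 = 1,880.25.
At nearest $50: Haddad $2,900; Ferraro $300; Okafor $3,150; Marchetti $100; Delacroix $1,900. Sum = $8,350.
Difference $8,300 − $8,350 = −$50 applied to largest ownership shares (Okafor): Okafor becomes $3,100.

Haddad: $2,900 | Ferraro: $300 | Okafor: $3,100 | Marchetti: $100 | Delacroix: $1,900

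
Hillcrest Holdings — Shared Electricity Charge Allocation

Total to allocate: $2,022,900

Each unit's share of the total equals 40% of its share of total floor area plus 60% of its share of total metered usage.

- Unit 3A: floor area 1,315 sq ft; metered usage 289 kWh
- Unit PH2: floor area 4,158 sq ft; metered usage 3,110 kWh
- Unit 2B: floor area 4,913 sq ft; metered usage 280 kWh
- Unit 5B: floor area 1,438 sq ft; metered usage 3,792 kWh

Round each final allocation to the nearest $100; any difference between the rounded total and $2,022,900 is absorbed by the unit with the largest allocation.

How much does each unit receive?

Floor area total 11,824; metered usage total 7,471.
Blended shares (40% floor area + 60% metered usage): Unit 3A 0.0677; Unit PH2 0.3904; Unit 2B 0.1887; Unit 5B 0.3532.
Unrounded shares: Unit 3A 136,941.30; Unit PH2 789,798.46; Unit 2B 381,703.59; Unit 5B 714,456.65.
At nearest $100: Unit 3A $136,900; Unit PH2 $789,800; Unit 2B $381,700; Unit 5B $714,500. Sum = $2,022,900.
Sum already equals the total — no adjustment.

Unit 3A: $136,900 | Unit PH2: $789,800 | Unit 2B: $381,700 | Unit 5B: $714,500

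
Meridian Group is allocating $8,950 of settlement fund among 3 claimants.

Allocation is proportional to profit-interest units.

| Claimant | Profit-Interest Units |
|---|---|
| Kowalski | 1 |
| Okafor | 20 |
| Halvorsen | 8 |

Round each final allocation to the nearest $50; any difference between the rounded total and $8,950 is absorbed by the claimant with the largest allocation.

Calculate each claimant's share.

Profit-interest units total: 29.
Unrounded shares: Kowalski 1/29 × $8,950 = 308.62; Okafor 20/29 × $8,950 = 6,172.41; Halvorsen 8/29 × $8,950 = 2,468.97.
At nearest $50: Kowalski $300; Okafor $6,150; Halvorsen $2,450. Sum = $8,900.
Difference $8,950 − $8,900 = +$50 applied to largest allocation (Okafor): Okafor becomes $6,200.

Kowalski: $300 | Okafor: $6,200 | Halvorsen: $2,450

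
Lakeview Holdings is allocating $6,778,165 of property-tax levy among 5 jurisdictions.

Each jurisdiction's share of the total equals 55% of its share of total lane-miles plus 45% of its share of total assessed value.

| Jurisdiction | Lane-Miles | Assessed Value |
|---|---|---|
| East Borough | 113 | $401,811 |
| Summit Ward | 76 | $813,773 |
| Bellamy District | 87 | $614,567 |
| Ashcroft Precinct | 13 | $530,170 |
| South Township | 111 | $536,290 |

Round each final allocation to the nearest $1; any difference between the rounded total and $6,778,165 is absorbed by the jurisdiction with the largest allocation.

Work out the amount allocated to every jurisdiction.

Lane-miles total 400; assessed value total 2,896,611.
Composite weights (55% lane-miles + 45% assessed value): East Borough 0.2178; Summit Ward 0.2309; Bellamy District 0.2151; Ashcroft Precinct 0.1002; South Township 0.2359.
Proportional shares: East Borough 1,476,270.32; Summit Ward 1,565,233.25; Bellamy District 1,457,986.13; Ashcroft Precinct 679,436.56; South Township 1,599,238.74.
At nearest $1: East Borough $1,476,270; Summit Ward $1,565,233; Bellamy District $1,457,986; Ashcroft Precinct $679,437; South Township $1,599,239. Sum = $6,778,165.
Sum already equals the total — no adjustment.

East Borough: $1,476,270 | Summit Ward: $1,565,233 | Bellamy District: $1,457,986 | Ashcroft Precinct: $679,437 | South Township: $1,599,239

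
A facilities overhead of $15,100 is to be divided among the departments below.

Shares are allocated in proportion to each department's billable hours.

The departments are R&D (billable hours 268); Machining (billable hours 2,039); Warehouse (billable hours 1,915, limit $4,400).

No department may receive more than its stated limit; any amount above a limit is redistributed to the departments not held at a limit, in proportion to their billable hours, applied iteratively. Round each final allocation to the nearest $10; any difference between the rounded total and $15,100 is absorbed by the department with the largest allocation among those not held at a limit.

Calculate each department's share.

R&D: $1,240 | Machining: $9,460 | Warehouse: $4,400

Combined billable hours = 4,222.
Unconstrained shares: R&D 958.50; Machining 7,292.49; Warehouse 6,849.01.
Capped: Warehouse ($4,400); residual $10,700 reallocated over remaining billable hours 2,307.
Remaining shares: R&D 1,243.00 → $1,240; Machining 9,457.00 → $9,460.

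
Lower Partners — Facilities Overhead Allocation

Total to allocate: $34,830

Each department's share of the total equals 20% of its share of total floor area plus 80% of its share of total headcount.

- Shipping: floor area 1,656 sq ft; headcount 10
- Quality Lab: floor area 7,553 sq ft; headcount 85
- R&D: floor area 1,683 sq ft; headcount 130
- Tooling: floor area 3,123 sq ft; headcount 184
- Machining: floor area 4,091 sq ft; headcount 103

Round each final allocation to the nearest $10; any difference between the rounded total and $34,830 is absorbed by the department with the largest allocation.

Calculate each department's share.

Floor area total 18,106; headcount total 512.
Composite weights (20% floor area + 80% headcount): Shipping 0.0339; Quality Lab 0.2162; R&D 0.2217; Tooling 0.3220; Machining 0.2061.
Pro-rata amounts: Shipping 1,181.34; Quality Lab 7,531.76; R&D 7,722.35; Tooling 11,215.15; Machining 7,179.40.
After rounding ($10): Shipping $1,180; Quality Lab $7,530; R&D $7,720; Tooling $11,220; Machining $7,180. Sum = $34,830.
Sum already equals the total — no adjustment.

Shipping: $1,180 · Quality Lab: $7,530 · R&D: $7,720 · Tooling: $11,220 · Machining: $7,180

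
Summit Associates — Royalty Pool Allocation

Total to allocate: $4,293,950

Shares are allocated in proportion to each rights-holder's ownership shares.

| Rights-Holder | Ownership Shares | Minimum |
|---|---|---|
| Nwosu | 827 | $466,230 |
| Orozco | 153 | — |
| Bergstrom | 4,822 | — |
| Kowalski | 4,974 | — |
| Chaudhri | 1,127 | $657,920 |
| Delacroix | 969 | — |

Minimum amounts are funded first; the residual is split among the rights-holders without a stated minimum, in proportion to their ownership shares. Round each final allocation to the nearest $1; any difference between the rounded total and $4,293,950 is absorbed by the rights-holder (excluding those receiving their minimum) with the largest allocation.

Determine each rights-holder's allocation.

Guaranteed amounts: Nwosu $466,230; Chaudhri $657,920. Balance $3,169,800.
Balance split over remaining ownership shares 10,918: Orozco 44,420.17 → $44,420; Bergstrom 1,399,961.13 → $1,399,961; Kowalski 1,444,090.97 → $1,444,091; Delacroix 281,327.73 → $281,328.

Nwosu: $466,230 · Orozco: $44,420 · Bergstrom: $1,399,961 · Kowalski: $1,444,091 · Chaudhri: $657,920 · Delacroix: $281,328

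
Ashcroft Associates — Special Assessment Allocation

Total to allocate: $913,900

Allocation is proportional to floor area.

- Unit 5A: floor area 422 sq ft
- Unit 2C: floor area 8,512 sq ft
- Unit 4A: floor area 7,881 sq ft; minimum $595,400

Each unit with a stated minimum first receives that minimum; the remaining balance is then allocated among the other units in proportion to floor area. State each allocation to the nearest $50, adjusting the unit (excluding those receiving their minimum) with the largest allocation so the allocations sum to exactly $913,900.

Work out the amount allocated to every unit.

Unit 5A: $15,050 | Unit 2C: $303,450 | Unit 4A: $595,400

Guaranteed amounts: Unit 4A $595,400. Balance $318,500.
Balance split over remaining floor area 8,934: Unit 5A 15,044.44 → $15,050; Unit 2C 303,455.56 → $303,450.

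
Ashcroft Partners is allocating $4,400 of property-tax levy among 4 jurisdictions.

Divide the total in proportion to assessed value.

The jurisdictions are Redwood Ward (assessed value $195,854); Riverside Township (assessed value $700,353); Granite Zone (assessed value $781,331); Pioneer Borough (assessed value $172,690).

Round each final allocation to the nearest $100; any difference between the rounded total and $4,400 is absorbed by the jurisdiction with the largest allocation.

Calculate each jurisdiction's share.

Total assessed value = 1,850,228.
Unrounded shares: Redwood Ward 195,854/1,850,228 × $4,400 = 465.76; Riverside Township 700,353/1,850,228 × $4,400 = 1,665.50; Granite Zone 781,331/1,850,228 × $4,400 = 1,858.07; Pioneer Borough 172,690/1,850,228 × $4,400 = 410.67.
After rounding ($100): Redwood Ward $500; Riverside Township $1,700; Granite Zone $1,900; Pioneer Borough $400. Sum = $4,500.
Difference $4,400 − $4,500 = −$100 applied to largest allocation (Granite Zone): Granite Zone becomes $1,800.

Redwood Ward: $500 · Riverside Township: $1,700 · Granite Zone: $1,800 · Pioneer Borough: $400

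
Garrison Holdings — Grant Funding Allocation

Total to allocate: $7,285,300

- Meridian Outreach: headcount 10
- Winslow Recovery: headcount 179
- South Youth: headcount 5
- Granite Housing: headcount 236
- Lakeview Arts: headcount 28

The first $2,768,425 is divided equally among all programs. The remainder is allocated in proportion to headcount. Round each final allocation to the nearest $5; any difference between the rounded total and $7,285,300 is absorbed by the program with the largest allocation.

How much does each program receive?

$2,768,425 shared equally gives $553,685 per program.
Remainder $4,516,875 by headcount (total 458): Meridian Outreach 98,621.72 → $98,620; Winslow Recovery 1,765,328.88 → $1,765,330; South Youth 49,310.86 → $49,310; Granite Housing 2,327,472.71 → $2,327,475; Lakeview Arts 276,140.83 → $276,140.
Totals: Meridian Outreach $553,685 + $98,620 = $652,305; Winslow Recovery $553,685 + $1,765,330 = $2,319,015; South Youth $553,685 + $49,310 = $602,995; Granite Housing $553,685 + $2,327,475 = $2,881,160; Lakeview Arts $553,685 + $276,140 = $829,825.

Meridian Outreach: $652,305 · Winslow Recovery: $2,319,015 · South Youth: $602,995 · Granite Housing: $2,881,160 · Lakeview Arts: $829,825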